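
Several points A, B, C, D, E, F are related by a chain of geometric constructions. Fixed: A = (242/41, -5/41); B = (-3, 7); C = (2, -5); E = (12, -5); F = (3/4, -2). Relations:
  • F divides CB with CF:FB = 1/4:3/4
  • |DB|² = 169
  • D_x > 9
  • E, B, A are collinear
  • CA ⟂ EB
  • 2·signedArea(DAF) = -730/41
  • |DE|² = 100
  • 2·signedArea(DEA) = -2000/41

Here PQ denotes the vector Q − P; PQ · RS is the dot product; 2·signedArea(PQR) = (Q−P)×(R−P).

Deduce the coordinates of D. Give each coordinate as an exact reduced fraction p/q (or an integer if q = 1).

1. D_x = 402/41  [2·signedArea(DEA) = -2000/41 ∩ 2·signedArea(DAF) = -730/41]
2. D_y = 195/41  [2·signedArea(DEA) = -2000/41 ∩ 2·signedArea(DAF) = -730/41]
   → D = (402/41, 195/41)

D = (402/41, 195/41)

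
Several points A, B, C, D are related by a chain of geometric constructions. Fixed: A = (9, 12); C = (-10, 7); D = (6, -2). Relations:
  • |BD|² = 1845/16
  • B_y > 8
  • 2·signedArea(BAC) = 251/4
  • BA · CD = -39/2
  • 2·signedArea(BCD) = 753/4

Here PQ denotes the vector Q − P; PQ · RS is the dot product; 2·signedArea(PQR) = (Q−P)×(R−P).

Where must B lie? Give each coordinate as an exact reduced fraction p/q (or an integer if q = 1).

B = (33/4, 17/2)

1. B_x = 33/4  [2·signedArea(BAC) = 251/4 ∩ 2·signedArea(BCD) = 753/4]
2. B_y = 17/2  [2·signedArea(BAC) = 251/4 ∩ 2·signedArea(BCD) = 753/4]
   → B = (33/4, 17/2)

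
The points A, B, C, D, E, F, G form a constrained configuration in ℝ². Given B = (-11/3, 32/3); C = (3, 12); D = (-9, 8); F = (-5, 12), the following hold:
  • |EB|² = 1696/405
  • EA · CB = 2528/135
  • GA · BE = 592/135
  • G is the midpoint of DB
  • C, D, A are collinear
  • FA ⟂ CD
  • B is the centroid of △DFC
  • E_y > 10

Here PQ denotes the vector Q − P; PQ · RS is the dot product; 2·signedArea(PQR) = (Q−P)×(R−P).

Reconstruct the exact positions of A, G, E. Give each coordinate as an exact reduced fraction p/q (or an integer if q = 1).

A = (-21/5, 48/5)
E = (-73/45, 484/45)
G = (-19/3, 28/3)

1. A_x = -21/5  [C, D, A are collinear ∩ FA ⟂ CD]
2. A_y = 48/5  [C, D, A are collinear ∩ FA ⟂ CD]
   → A = (-21/5, 48/5)
3. G_x = -19/3  [G is the midpoint of DB]
4. G_y = 28/3  [G is the midpoint of DB]
   → G = (-19/3, 28/3)
5. E_x = -73/45  [EA · CB = 2528/135 ∩ GA · BE = 592/135]
6. E_y = 484/45  [EA · CB = 2528/135 ∩ GA · BE = 592/135]
   → E = (-73/45, 484/45)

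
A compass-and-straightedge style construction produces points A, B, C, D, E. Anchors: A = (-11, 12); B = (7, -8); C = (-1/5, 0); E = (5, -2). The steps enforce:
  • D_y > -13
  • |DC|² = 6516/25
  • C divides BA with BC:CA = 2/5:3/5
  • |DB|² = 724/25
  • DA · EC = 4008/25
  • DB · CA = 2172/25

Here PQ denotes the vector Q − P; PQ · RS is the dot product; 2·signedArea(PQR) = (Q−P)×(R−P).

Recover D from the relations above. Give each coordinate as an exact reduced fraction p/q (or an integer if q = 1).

1. D_x = 53/5  [DA · EC = 4008/25 ∩ DB · CA = 2172/25]
2. D_y = -12  [DA · EC = 4008/25 ∩ DB · CA = 2172/25]
   → D = (53/5, -12)

D = (53/5, -12)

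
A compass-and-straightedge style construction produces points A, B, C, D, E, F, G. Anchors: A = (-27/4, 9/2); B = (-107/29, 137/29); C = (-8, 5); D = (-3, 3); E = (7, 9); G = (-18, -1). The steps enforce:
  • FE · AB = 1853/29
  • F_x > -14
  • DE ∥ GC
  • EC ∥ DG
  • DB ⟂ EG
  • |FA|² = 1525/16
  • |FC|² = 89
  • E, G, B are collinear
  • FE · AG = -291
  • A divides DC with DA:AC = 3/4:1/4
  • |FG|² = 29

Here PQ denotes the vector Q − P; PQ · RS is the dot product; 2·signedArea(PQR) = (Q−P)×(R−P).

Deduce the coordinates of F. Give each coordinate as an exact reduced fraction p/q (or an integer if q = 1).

1. F_x = -13  [FE · AB = 1853/29 ∩ FE · AG = -291]
2. F_y = -3  [FE · AB = 1853/29 ∩ FE · AG = -291]
   → F = (-13, -3)

F = (-13, -3)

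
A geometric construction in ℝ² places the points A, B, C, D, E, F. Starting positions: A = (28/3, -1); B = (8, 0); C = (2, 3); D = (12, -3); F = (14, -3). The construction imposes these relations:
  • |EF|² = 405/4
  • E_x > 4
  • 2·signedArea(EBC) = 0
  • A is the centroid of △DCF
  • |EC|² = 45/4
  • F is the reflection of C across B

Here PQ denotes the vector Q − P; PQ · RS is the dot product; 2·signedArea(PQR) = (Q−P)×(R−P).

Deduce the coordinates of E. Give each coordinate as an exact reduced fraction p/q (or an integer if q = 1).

E = (5, 3/2)

1. E_x = 5  [line -3·x + -6·y + 24 = 0 ∩ |EC|² = 45/4]
2. E_y = 3/2  [line -3·x + -6·y + 24 = 0 ∩ |EC|² = 45/4]
   → E = (5, 3/2)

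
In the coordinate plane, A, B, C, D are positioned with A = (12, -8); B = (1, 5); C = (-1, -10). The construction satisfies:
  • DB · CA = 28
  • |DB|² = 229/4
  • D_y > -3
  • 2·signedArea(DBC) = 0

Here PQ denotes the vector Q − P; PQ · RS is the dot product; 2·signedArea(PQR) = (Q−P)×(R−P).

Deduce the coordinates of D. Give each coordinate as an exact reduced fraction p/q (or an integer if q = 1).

1. D_x = 0  [2·signedArea(DBC) = 0 ∩ DB · CA = 28]
2. D_y = -5/2  [2·signedArea(DBC) = 0 ∩ DB · CA = 28]
   → D = (0, -5/2)

D = (0, -5/2)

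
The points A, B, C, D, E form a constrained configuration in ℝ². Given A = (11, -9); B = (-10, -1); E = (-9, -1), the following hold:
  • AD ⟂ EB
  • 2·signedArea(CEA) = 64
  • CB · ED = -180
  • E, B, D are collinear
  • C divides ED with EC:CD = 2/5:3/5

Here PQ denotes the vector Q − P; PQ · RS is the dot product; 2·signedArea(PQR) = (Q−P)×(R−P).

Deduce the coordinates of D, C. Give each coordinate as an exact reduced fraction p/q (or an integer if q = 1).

1. D_x = 11  [E, B, D are collinear ∩ AD ⟂ EB]
2. D_y = -1  [E, B, D are collinear ∩ AD ⟂ EB]
   → D = (11, -1)
3. C_x = -1  [C divides ED with EC:CD = 2/5:3/5]
4. C_y = -1  [C divides ED with EC:CD = 2/5:3/5]
   → C = (-1, -1)

C = (-1, -1)
D = (11, -1)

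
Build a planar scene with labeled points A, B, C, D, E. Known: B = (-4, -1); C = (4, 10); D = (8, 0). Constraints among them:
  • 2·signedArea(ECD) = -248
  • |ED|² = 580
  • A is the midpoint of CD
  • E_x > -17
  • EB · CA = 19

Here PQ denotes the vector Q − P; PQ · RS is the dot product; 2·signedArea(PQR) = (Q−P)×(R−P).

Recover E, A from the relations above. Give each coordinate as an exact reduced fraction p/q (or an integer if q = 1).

A = (6, 5)
E = (-16, -2)

1. A_x = 6  [A is the midpoint of CD]
2. A_y = 5  [A is the midpoint of CD]
   → A = (6, 5)
3. E_x = -16  [2·signedArea(ECD) = -248 ∩ EB · CA = 19]
4. E_y = -2  [2·signedArea(ECD) = -248 ∩ EB · CA = 19]
   → E = (-16, -2)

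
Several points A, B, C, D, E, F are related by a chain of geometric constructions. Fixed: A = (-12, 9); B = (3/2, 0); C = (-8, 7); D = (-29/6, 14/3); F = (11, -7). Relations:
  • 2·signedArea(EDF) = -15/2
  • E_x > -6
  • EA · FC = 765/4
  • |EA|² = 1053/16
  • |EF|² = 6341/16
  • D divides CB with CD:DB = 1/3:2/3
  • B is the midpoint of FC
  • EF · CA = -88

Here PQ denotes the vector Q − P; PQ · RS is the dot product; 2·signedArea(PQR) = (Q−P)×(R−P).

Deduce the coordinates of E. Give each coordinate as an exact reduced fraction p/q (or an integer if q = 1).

1. E_x = -21/4  [2·signedArea(EDF) = -15/2 ∩ EA · FC = 765/4]
2. E_y = 9/2  [2·signedArea(EDF) = -15/2 ∩ EA · FC = 765/4]
   → E = (-21/4, 9/2)

E = (-21/4, 9/2)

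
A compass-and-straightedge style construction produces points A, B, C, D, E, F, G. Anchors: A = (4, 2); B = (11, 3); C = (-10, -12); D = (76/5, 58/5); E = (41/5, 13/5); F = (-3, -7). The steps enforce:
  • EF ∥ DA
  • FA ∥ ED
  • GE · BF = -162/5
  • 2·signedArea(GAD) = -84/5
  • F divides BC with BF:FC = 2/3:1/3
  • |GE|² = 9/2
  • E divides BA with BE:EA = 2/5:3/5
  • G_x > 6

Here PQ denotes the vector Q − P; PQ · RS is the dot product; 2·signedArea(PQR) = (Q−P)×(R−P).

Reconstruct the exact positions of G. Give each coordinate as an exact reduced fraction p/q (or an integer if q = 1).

1. G_x = 61/10  [2·signedArea(GAD) = -84/5 ∩ GE · BF = -162/5]
2. G_y = 23/10  [2·signedArea(GAD) = -84/5 ∩ GE · BF = -162/5]
   → G = (61/10, 23/10)

G = (61/10, 23/10)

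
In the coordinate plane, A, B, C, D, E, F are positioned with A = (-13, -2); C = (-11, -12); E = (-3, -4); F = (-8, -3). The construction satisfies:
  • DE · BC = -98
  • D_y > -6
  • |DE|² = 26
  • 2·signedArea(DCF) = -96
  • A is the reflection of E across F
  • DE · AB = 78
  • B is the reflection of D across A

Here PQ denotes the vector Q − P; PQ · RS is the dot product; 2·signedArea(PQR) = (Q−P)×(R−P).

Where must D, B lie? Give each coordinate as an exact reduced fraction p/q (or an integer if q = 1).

B = (-28, 1)
D = (2, -5)

1. D_x = 2  [line -9·x + 3·y + 33 = 0 ∩ |DE|² = 26]
2. D_y = -5  [line -9·x + 3·y + 33 = 0 ∩ |DE|² = 26]
   → D = (2, -5)
3. B_x = -28  [DE · BC = -98 ∩ B is the reflection of D across A]
4. B_y = 1  [DE · BC = -98 ∩ B is the reflection of D across A]
   → B = (-28, 1)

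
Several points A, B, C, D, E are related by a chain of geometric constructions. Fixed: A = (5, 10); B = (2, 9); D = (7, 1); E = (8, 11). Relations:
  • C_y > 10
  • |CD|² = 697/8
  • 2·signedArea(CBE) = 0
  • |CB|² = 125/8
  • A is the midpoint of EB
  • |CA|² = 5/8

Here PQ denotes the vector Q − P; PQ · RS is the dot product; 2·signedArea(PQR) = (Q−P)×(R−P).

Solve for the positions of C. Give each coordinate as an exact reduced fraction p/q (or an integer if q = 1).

1. C_x = 23/4  [line -2·x + 6·y + -50 = 0 ∩ |CB|² = 125/8]
2. C_y = 41/4  [line -2·x + 6·y + -50 = 0 ∩ |CB|² = 125/8]
   → C = (23/4, 41/4)

C = (23/4, 41/4)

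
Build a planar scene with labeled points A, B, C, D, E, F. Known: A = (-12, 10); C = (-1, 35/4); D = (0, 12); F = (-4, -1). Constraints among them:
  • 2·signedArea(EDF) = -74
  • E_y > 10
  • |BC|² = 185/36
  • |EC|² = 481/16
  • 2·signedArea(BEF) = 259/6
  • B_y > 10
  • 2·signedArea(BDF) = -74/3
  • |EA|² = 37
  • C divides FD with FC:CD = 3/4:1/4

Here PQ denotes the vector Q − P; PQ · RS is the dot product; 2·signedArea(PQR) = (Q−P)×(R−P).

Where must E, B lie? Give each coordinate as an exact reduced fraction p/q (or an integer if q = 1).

1. E_x = -6  [line 13·x + -4·y + 122 = 0 ∩ |EA|² = 37]
2. E_y = 11  [line 13·x + -4·y + 122 = 0 ∩ |EA|² = 37]
   → E = (-6, 11)
3. B_x = -7/3  [2·signedArea(BDF) = -74/3 ∩ 2·signedArea(BEF) = 259/6]
4. B_y = 127/12  [2·signedArea(BDF) = -74/3 ∩ 2·signedArea(BEF) = 259/6]
   → B = (-7/3, 127/12)

B = (-7/3, 127/12)
E = (-6, 11)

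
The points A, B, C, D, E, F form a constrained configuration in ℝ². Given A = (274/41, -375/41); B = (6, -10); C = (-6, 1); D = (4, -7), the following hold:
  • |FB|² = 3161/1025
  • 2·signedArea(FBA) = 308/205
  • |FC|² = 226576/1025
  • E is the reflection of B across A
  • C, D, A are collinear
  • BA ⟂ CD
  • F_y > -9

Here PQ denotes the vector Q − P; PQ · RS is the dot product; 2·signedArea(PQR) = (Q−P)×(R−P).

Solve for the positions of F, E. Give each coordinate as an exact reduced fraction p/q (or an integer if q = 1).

1. F_x = 230/41  [line -35/41·x + 28/41·y + 2142/205 = 0 ∩ |FB|² = 3161/1025]
2. F_y = -1699/205  [line -35/41·x + 28/41·y + 2142/205 = 0 ∩ |FB|² = 3161/1025]
   → F = (230/41, -1699/205)
3. E_x = 302/41  [E is the reflection of B across A]
4. E_y = -340/41  [E is the reflection of B across A]
   → E = (302/41, -340/41)

E = (302/41, -340/41)
F = (230/41, -1699/205)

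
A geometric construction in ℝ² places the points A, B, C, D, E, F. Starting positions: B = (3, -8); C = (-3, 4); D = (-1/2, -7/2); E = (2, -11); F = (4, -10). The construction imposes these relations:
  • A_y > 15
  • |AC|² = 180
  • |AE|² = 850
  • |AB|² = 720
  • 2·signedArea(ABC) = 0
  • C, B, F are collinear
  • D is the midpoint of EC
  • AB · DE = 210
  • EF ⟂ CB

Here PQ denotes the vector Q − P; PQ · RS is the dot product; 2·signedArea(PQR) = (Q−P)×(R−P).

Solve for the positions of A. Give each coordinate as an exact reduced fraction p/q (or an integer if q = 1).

1. A_x = -9  [2·signedArea(ABC) = 0 ∩ AB · DE = 210]
2. A_y = 16  [2·signedArea(ABC) = 0 ∩ AB · DE = 210]
   → A = (-9, 16)

A = (-9, 16)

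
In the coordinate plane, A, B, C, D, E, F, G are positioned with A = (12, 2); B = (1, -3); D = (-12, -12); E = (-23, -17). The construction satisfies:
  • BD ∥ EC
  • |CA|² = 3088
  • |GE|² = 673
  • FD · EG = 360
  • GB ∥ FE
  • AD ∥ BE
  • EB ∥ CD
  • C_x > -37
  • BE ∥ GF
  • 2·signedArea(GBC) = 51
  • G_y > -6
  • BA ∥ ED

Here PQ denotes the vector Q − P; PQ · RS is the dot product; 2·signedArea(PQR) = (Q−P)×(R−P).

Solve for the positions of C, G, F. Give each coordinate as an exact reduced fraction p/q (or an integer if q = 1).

1. C_x = -36  [EB ∥ CD ∩ BD ∥ EC]
2. C_y = -26  [EB ∥ CD ∩ BD ∥ EC]
   → C = (-36, -26)
3. G_x = 0  [line 23·x + -37·y + -185 = 0 ∩ |GE|² = 673]
4. G_y = -5  [line 23·x + -37·y + -185 = 0 ∩ |GE|² = 673]
   → G = (0, -5)
5. F_x = -24  [GB ∥ FE ∩ BE ∥ GF]
6. F_y = -19  [GB ∥ FE ∩ BE ∥ GF]
   → F = (-24, -19)

C = (-36, -26)
F = (-24, -19)
G = (0, -5)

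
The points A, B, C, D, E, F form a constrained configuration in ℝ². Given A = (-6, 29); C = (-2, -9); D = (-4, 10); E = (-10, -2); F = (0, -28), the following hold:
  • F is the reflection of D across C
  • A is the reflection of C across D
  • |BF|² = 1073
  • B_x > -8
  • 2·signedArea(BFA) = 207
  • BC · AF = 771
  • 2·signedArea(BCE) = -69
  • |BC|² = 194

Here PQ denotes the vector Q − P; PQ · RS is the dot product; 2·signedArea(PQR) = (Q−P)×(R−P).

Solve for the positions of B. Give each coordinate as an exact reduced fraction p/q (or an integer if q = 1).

B = (-7, 4)

1. B_x = -7  [2·signedArea(BCE) = -69 ∩ 2·signedArea(BFA) = 207]
2. B_y = 4  [2·signedArea(BCE) = -69 ∩ 2·signedArea(BFA) = 207]
   → B = (-7, 4)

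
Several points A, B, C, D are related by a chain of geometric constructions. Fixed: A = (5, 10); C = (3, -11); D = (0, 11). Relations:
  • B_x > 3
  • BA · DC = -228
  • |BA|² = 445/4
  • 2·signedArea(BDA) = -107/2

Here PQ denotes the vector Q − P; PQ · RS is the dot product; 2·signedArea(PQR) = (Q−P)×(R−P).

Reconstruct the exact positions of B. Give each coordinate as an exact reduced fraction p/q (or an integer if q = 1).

B = (4, -1/2)

1. B_x = 4  [2·signedArea(BDA) = -107/2 ∩ BA · DC = -228]
2. B_y = -1/2  [2·signedArea(BDA) = -107/2 ∩ BA · DC = -228]
   → B = (4, -1/2)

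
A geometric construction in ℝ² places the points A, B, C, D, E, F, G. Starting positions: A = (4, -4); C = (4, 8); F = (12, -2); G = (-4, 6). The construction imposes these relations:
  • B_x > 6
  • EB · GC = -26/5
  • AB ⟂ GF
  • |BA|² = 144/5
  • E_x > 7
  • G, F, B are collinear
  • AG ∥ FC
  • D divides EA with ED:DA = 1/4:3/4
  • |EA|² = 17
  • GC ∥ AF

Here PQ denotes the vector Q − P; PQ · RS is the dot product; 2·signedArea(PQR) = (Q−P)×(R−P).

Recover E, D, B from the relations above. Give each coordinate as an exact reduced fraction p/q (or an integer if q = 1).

1. B_x = 32/5  [G, F, B are collinear ∩ AB ⟂ GF]
2. B_y = 4/5  [G, F, B are collinear ∩ AB ⟂ GF]
   → B = (32/5, 4/5)
3. E_x = 8  [line -8·x + -2·y + 58 = 0 ∩ |EA|² = 17]
4. E_y = -3  [line -8·x + -2·y + 58 = 0 ∩ |EA|² = 17]
   → E = (8, -3)
5. D_x = 7  [D divides EA with ED:DA = 1/4:3/4]
6. D_y = -13/4  [D divides EA with ED:DA = 1/4:3/4]
   → D = (7, -13/4)

B = (32/5, 4/5)
D = (7, -13/4)
E = (8, -3)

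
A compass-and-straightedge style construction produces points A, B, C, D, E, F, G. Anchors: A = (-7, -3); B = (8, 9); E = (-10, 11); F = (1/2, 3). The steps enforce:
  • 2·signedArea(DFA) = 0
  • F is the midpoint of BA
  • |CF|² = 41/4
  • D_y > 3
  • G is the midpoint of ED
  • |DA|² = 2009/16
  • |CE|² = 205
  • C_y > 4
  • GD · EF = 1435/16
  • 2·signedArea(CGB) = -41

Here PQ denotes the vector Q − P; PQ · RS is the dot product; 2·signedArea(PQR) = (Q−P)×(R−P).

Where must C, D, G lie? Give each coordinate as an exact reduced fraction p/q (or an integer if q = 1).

1. D_x = 7/4  [line 6·x + -15/2·y + 39/2 = 0 ∩ |DA|² = 2009/16]
2. D_y = 4  [line 6·x + -15/2·y + 39/2 = 0 ∩ |DA|² = 2009/16]
   → D = (7/4, 4)
3. G_x = -33/8  [G is the midpoint of ED]
4. G_y = 15/2  [G is the midpoint of ED]
   → G = (-33/8, 15/2)
5. C_x = 3  [line -3/2·x + 97/8·y + -449/8 = 0 ∩ |CE|² = 205]
6. C_y = 5  [line -3/2·x + 97/8·y + -449/8 = 0 ∩ |CE|² = 205]
   → C = (3, 5)

C = (3, 5)
D = (7/4, 4)
G = (-33/8, 15/2)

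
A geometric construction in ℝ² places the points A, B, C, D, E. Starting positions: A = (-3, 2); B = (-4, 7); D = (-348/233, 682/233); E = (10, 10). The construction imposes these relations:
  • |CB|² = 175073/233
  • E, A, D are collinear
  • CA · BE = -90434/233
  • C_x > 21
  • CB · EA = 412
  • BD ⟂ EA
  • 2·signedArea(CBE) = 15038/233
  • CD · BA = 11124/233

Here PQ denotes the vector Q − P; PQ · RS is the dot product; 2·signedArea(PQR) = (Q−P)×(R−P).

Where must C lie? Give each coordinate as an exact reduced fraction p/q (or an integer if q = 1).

C = (5008/233, 3978/233)

1. C_x = 5008/233  [CD · BA = 11124/233 ∩ CA · BE = -90434/233]
2. C_y = 3978/233  [CD · BA = 11124/233 ∩ CA · BE = -90434/233]
   → C = (5008/233, 3978/233)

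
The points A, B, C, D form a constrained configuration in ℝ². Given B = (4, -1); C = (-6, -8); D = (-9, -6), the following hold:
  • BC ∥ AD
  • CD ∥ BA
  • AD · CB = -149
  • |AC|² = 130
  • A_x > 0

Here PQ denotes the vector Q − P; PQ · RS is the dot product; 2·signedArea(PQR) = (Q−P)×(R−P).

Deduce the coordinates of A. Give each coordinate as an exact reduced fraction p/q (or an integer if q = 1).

A = (1, 1)

1. A_x = 1  [BC ∥ AD ∩ CD ∥ BA]
2. A_y = 1  [BC ∥ AD ∩ CD ∥ BA]
   → A = (1, 1)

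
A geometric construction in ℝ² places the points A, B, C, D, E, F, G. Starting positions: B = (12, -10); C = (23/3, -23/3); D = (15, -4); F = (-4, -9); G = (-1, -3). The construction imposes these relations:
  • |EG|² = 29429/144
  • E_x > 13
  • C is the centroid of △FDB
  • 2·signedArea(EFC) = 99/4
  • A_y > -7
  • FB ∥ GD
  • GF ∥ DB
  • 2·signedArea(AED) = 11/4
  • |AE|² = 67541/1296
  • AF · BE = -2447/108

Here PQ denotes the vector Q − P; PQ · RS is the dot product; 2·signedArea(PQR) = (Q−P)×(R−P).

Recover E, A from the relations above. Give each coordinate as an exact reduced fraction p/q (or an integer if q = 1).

1. E_x = 79/6  [line -4/3·x + 35/3·y + 899/12 = 0 ∩ |EG|² = 29429/144]
2. E_y = -59/12  [line -4/3·x + 35/3·y + 899/12 = 0 ∩ |EG|² = 29429/144]
   → E = (79/6, -59/12)
3. A_x = 56/9  [2·signedArea(AED) = 11/4 ∩ AF · BE = -2447/108]
4. A_y = -62/9  [2·signedArea(AED) = 11/4 ∩ AF · BE = -2447/108]
   → A = (56/9, -62/9)

A = (56/9, -62/9)
E = (79/6, -59/12)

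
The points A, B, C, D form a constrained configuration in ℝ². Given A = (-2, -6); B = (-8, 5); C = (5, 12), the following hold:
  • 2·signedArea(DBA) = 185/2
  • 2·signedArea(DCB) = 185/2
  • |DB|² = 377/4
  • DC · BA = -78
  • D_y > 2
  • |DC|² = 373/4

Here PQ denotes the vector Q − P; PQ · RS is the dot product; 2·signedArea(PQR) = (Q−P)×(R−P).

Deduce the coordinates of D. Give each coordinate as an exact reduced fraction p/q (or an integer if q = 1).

1. D_x = 3/2  [2·signedArea(DCB) = 185/2 ∩ 2·signedArea(DBA) = 185/2]
2. D_y = 3  [2·signedArea(DCB) = 185/2 ∩ 2·signedArea(DBA) = 185/2]
   → D = (3/2, 3)

D = (3/2, 3)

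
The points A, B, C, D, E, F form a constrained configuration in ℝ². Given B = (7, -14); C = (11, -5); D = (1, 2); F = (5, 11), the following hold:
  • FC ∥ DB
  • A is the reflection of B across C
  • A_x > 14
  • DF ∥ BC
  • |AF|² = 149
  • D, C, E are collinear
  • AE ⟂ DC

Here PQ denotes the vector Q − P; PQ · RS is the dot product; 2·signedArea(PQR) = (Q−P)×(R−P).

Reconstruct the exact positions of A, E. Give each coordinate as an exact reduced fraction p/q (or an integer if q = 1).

A = (15, 4)
E = (1409/149, -584/149)

1. A_x = 15  [A is the reflection of B across C]
2. A_y = 4  [A is the reflection of B across C]
   → A = (15, 4)
3. E_x = 1409/149  [D, C, E are collinear ∩ AE ⟂ DC]
4. E_y = -584/149  [D, C, E are collinear ∩ AE ⟂ DC]
   → E = (1409/149, -584/149)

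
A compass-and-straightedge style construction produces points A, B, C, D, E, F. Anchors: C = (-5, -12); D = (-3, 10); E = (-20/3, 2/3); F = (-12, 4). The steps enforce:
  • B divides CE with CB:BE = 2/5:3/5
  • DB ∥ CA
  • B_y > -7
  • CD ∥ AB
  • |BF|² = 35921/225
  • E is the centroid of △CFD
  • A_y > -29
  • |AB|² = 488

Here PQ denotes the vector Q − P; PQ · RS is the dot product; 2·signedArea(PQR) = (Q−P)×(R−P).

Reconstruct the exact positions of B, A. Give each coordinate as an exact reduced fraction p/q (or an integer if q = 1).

1. B_x = -17/3  [B divides CE with CB:BE = 2/5:3/5]
2. B_y = -104/15  [B divides CE with CB:BE = 2/5:3/5]
   → B = (-17/3, -104/15)
3. A_x = -23/3  [CD ∥ AB ∩ DB ∥ CA]
4. A_y = -434/15  [CD ∥ AB ∩ DB ∥ CA]
   → A = (-23/3, -434/15)

A = (-23/3, -434/15)
B = (-17/3, -104/15)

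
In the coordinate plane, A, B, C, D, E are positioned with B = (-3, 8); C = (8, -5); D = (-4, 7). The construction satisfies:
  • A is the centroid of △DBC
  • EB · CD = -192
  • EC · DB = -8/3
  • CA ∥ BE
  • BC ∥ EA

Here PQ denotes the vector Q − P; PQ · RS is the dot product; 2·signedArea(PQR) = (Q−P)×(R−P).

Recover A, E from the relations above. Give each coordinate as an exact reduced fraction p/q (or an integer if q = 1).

A = (1/3, 10/3)
E = (-32/3, 49/3)

1. A_x = 1/3  [A is the centroid of △DBC]
2. A_y = 10/3  [A is the centroid of △DBC]
   → A = (1/3, 10/3)
3. E_x = -32/3  [BC ∥ EA ∩ CA ∥ BE]
4. E_y = 49/3  [BC ∥ EA ∩ CA ∥ BE]
   → E = (-32/3, 49/3)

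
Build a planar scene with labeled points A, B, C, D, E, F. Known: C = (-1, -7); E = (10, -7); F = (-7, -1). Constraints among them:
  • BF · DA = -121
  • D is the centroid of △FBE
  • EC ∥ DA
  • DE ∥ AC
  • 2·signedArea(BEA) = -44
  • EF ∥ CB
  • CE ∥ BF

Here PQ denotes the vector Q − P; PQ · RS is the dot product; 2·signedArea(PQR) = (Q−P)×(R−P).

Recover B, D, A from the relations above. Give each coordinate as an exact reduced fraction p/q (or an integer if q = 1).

A = (-16, -3)
B = (-18, -1)
D = (-5, -3)

1. B_x = -18  [CE ∥ BF ∩ EF ∥ CB]
2. B_y = -1  [CE ∥ BF ∩ EF ∥ CB]
   → B = (-18, -1)
3. D_x = -5  [D is the centroid of △FBE]
4. D_y = -3  [D is the centroid of △FBE]
   → D = (-5, -3)
5. A_x = -16  [DE ∥ AC ∩ EC ∥ DA]
6. A_y = -3  [DE ∥ AC ∩ EC ∥ DA]
   → A = (-16, -3)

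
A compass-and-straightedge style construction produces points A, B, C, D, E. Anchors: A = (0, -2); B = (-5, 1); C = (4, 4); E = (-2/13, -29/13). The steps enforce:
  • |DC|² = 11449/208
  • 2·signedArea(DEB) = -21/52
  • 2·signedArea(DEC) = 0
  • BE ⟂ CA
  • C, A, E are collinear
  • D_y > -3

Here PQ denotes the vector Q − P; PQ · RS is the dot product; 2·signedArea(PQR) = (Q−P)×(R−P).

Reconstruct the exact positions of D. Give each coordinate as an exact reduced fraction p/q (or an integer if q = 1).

1. D_x = -3/26  [2·signedArea(DEC) = 0 ∩ 2·signedArea(DEB) = -21/52]
2. D_y = -113/52  [2·signedArea(DEC) = 0 ∩ 2·signedArea(DEB) = -21/52]
   → D = (-3/26, -113/52)

D = (-3/26, -113/52)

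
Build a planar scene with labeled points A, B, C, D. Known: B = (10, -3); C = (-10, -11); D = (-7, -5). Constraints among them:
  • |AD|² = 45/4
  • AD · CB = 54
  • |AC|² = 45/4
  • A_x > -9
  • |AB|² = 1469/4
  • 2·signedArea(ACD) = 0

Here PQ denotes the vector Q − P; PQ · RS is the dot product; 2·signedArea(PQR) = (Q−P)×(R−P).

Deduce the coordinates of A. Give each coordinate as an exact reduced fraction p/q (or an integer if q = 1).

A = (-17/2, -8)

1. A_x = -17/2  [2·signedArea(ACD) = 0 ∩ AD · CB = 54]
2. A_y = -8  [2·signedArea(ACD) = 0 ∩ AD · CB = 54]
   → A = (-17/2, -8)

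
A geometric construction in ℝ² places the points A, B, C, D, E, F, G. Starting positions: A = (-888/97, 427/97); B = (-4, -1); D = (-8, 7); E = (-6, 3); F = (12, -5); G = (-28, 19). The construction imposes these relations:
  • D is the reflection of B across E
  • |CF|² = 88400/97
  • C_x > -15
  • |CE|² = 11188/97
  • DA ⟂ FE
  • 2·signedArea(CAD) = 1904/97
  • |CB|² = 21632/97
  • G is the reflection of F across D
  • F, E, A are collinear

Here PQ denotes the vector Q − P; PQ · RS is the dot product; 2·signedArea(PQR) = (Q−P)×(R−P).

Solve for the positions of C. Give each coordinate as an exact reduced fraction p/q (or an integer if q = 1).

1. C_x = -1388/97  [line -252/97·x + 112/97·y + -4704/97 = 0 ∩ |CB|² = 21632/97]
2. C_y = 951/97  [line -252/97·x + 112/97·y + -4704/97 = 0 ∩ |CB|² = 21632/97]
   → C = (-1388/97, 951/97)

C = (-1388/97, 951/97)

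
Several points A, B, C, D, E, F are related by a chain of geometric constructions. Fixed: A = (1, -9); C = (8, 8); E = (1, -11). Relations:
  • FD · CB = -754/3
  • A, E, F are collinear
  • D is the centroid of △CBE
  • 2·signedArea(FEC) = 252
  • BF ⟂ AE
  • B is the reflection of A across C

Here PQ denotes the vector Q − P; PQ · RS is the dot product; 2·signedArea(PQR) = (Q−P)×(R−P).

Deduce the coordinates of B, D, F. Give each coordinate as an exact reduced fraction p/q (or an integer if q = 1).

1. B_x = 15  [B is the reflection of A across C]
2. B_y = 25  [B is the reflection of A across C]
   → B = (15, 25)
3. D_x = 8  [D is the centroid of △CBE]
4. D_y = 22/3  [D is the centroid of △CBE]
   → D = (8, 22/3)
5. F_x = 1  [A, E, F are collinear ∩ BF ⟂ AE]
6. F_y = 25  [A, E, F are collinear ∩ BF ⟂ AE]
   → F = (1, 25)

B = (15, 25)
D = (8, 22/3)
F = (1, 25)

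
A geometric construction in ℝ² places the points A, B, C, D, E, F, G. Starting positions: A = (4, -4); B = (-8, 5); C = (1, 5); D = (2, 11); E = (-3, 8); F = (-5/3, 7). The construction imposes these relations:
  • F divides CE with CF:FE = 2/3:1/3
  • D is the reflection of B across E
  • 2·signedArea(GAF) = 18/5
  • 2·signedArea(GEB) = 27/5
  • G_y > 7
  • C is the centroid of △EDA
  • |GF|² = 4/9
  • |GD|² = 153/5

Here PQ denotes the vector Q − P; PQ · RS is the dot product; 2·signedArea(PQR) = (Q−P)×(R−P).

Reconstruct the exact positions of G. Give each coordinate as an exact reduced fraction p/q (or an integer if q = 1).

1. G_x = -11/5  [2·signedArea(GAF) = 18/5 ∩ 2·signedArea(GEB) = 27/5]
2. G_y = 37/5  [2·signedArea(GAF) = 18/5 ∩ 2·signedArea(GEB) = 27/5]
   → G = (-11/5, 37/5)

G = (-11/5, 37/5)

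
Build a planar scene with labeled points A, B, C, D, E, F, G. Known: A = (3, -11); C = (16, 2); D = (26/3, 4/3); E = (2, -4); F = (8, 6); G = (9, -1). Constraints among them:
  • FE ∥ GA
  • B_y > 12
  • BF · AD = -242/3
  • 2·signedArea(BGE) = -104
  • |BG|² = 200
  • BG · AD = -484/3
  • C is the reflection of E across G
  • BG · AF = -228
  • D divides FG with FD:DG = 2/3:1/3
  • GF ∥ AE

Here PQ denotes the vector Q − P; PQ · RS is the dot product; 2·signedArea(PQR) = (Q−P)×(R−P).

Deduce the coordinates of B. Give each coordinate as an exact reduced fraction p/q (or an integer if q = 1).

B = (7, 13)

1. B_x = 7  [BF · AD = -242/3 ∩ 2·signedArea(BGE) = -104]
2. B_y = 13  [BF · AD = -242/3 ∩ 2·signedArea(BGE) = -104]
   → B = (7, 13)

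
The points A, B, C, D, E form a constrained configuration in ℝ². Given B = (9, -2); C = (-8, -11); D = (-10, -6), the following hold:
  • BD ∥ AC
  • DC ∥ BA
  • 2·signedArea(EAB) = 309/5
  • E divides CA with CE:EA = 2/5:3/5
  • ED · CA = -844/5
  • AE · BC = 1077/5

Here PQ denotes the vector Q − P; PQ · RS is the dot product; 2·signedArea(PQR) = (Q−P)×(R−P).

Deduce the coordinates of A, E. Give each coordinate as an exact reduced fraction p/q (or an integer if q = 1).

1. A_x = 11  [BD ∥ AC ∩ DC ∥ BA]
2. A_y = -7  [BD ∥ AC ∩ DC ∥ BA]
   → A = (11, -7)
3. E_x = -2/5  [E divides CA with CE:EA = 2/5:3/5]
4. E_y = -47/5  [E divides CA with CE:EA = 2/5:3/5]
   → E = (-2/5, -47/5)

A = (11, -7)
E = (-2/5, -47/5)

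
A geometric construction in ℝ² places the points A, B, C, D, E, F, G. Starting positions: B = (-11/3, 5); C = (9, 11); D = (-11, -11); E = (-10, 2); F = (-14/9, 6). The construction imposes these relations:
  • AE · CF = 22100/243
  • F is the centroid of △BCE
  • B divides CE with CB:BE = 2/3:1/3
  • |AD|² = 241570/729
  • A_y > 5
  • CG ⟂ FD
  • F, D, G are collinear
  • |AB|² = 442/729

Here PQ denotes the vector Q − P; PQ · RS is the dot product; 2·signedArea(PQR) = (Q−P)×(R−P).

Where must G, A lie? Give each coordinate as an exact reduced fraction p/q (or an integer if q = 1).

A = (-80/27, 16/3)
G = (162/53, 758/53)

1. G_x = 162/53  [F, D, G are collinear ∩ CG ⟂ FD]
2. G_y = 758/53  [F, D, G are collinear ∩ CG ⟂ FD]
   → G = (162/53, 758/53)
3. A_x = -80/27  [line 95/9·x + 5·y + 1120/243 = 0 ∩ |AD|² = 241570/729]
4. A_y = 16/3  [line 95/9·x + 5·y + 1120/243 = 0 ∩ |AD|² = 241570/729]
   → A = (-80/27, 16/3)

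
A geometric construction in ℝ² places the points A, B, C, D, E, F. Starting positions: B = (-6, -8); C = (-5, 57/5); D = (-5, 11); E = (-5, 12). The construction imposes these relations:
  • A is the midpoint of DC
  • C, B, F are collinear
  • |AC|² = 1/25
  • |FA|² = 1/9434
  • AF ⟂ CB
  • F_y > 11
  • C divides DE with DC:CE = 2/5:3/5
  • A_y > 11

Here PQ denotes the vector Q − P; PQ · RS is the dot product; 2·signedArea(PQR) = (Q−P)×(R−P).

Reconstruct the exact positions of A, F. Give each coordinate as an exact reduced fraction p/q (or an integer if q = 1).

A = (-5, 56/5)
F = (-47267/9434, 528329/47170)

1. A_x = -5  [A is the midpoint of DC]
2. A_y = 56/5  [A is the midpoint of DC]
   → A = (-5, 56/5)
3. F_x = -47267/9434  [C, B, F are collinear ∩ AF ⟂ CB]
4. F_y = 528329/47170  [C, B, F are collinear ∩ AF ⟂ CB]
   → F = (-47267/9434, 528329/47170)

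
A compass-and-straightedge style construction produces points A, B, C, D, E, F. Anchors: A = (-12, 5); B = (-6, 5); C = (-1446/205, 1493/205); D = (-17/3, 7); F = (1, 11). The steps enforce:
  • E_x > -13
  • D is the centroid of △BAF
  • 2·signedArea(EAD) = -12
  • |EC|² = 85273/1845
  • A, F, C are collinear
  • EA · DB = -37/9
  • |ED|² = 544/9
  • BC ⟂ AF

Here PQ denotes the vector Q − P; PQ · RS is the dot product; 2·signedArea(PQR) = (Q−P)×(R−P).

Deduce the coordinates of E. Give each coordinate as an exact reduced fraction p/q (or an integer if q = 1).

1. E_x = -37/3  [2·signedArea(EAD) = -12 ∩ EA · DB = -37/9]
2. E_y = 3  [2·signedArea(EAD) = -12 ∩ EA · DB = -37/9]
   → E = (-37/3, 3)

E = (-37/3, 3)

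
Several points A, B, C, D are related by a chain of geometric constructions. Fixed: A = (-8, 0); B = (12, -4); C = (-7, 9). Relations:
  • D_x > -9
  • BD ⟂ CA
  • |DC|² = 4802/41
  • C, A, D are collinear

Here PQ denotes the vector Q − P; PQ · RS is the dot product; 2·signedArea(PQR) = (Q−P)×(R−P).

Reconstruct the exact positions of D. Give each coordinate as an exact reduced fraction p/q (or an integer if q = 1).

1. D_x = -336/41  [C, A, D are collinear ∩ BD ⟂ CA]
2. D_y = -72/41  [C, A, D are collinear ∩ BD ⟂ CA]
   → D = (-336/41, -72/41)

D = (-336/41, -72/41)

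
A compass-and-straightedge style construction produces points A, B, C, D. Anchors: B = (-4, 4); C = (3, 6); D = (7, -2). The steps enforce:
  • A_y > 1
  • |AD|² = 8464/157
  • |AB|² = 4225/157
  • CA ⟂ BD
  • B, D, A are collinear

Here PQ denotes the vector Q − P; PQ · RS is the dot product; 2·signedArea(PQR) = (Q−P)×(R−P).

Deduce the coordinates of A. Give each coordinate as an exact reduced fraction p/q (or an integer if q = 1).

1. A_x = 87/157  [B, D, A are collinear ∩ CA ⟂ BD]
2. A_y = 238/157  [B, D, A are collinear ∩ CA ⟂ BD]
   → A = (87/157, 238/157)

A = (87/157, 238/157)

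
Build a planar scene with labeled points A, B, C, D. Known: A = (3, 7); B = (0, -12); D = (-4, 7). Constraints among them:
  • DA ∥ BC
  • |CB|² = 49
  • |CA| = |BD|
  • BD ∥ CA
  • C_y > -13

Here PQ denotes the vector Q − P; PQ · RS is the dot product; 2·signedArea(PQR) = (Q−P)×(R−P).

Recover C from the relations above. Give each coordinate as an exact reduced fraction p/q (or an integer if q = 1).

C = (7, -12)

1. C_x = 7  [BD ∥ CA ∩ DA ∥ BC]
2. C_y = -12  [BD ∥ CA ∩ DA ∥ BC]
   → C = (7, -12)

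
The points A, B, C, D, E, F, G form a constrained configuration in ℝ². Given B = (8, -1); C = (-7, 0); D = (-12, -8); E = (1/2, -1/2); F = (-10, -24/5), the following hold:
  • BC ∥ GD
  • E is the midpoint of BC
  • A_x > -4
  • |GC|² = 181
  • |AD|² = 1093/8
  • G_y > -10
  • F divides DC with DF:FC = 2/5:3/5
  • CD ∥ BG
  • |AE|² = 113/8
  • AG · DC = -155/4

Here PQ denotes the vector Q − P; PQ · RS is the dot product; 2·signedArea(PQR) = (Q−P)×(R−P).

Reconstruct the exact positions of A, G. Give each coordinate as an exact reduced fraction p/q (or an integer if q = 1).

A = (-13/4, -1/4)
G = (3, -9)

1. G_x = 3  [BC ∥ GD ∩ CD ∥ BG]
2. G_y = -9  [BC ∥ GD ∩ CD ∥ BG]
   → G = (3, -9)
3. A_x = -13/4  [line -5·x + -8·y + -73/4 = 0 ∩ |AD|² = 1093/8]
4. A_y = -1/4  [line -5·x + -8·y + -73/4 = 0 ∩ |AD|² = 1093/8]
   → A = (-13/4, -1/4)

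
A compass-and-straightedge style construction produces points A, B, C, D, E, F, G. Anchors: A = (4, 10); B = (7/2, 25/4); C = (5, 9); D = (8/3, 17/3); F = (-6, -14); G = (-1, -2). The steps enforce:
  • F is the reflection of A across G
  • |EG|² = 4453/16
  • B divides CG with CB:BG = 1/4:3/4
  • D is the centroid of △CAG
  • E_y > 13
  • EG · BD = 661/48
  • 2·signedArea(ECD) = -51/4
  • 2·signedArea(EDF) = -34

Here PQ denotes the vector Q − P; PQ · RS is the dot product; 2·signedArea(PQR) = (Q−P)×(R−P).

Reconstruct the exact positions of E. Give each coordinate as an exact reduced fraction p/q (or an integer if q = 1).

E = (9/2, 55/4)

1. E_x = 9/2  [EG · BD = 661/48 ∩ 2·signedArea(EDF) = -34]
2. E_y = 55/4  [EG · BD = 661/48 ∩ 2·signedArea(EDF) = -34]
   → E = (9/2, 55/4)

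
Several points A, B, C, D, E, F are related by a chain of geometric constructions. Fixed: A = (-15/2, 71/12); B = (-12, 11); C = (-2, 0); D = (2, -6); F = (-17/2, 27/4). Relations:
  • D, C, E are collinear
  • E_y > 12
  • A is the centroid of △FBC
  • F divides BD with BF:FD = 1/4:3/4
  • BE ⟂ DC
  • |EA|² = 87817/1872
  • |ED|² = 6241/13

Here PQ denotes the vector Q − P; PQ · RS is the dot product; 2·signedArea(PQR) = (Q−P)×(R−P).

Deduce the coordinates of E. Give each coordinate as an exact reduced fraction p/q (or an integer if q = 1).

E = (-132/13, 159/13)

1. E_x = -132/13  [D, C, E are collinear ∩ BE ⟂ DC]
2. E_y = 159/13  [D, C, E are collinear ∩ BE ⟂ DC]
   → E = (-132/13, 159/13)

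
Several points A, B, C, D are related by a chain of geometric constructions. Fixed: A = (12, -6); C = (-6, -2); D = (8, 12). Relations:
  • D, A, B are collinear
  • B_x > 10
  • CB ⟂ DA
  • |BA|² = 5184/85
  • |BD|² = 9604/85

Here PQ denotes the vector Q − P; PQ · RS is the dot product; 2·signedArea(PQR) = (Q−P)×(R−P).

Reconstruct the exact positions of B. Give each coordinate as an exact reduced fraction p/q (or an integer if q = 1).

B = (876/85, 138/85)

1. B_x = 876/85  [D, A, B are collinear ∩ CB ⟂ DA]
2. B_y = 138/85  [D, A, B are collinear ∩ CB ⟂ DA]
   → B = (876/85, 138/85)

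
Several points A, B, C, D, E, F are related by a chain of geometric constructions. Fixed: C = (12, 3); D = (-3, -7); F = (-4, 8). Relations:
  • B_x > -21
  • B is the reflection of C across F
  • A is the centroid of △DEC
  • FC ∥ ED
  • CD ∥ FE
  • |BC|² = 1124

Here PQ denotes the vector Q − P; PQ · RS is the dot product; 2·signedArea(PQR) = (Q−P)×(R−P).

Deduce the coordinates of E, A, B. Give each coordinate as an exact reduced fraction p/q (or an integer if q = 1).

1. E_x = -19  [FC ∥ ED ∩ CD ∥ FE]
2. E_y = -2  [FC ∥ ED ∩ CD ∥ FE]
   → E = (-19, -2)
3. A_x = -10/3  [A is the centroid of △DEC]
4. A_y = -2  [A is the centroid of △DEC]
   → A = (-10/3, -2)
5. B_x = -20  [B is the reflection of C across F]
6. B_y = 13  [B is the reflection of C across F]
   → B = (-20, 13)

A = (-10/3, -2)
B = (-20, 13)
E = (-19, -2)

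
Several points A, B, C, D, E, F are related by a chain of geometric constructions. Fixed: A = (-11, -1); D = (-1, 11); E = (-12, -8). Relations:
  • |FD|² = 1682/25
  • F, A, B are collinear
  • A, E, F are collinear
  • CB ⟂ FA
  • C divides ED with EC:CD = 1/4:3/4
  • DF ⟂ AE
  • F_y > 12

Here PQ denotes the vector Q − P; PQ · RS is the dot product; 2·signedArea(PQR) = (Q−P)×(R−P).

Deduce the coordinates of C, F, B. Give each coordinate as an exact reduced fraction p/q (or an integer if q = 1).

B = (-282/25, -74/25)
C = (-37/4, -13/4)
F = (-228/25, 304/25)

1. C_x = -37/4  [C divides ED with EC:CD = 1/4:3/4]
2. C_y = -13/4  [C divides ED with EC:CD = 1/4:3/4]
   → C = (-37/4, -13/4)
3. F_x = -228/25  [A, E, F are collinear ∩ DF ⟂ AE]
4. F_y = 304/25  [A, E, F are collinear ∩ DF ⟂ AE]
   → F = (-228/25, 304/25)
5. B_x = -282/25  [F, A, B are collinear ∩ CB ⟂ FA]
6. B_y = -74/25  [F, A, B are collinear ∩ CB ⟂ FA]
   → B = (-282/25, -74/25)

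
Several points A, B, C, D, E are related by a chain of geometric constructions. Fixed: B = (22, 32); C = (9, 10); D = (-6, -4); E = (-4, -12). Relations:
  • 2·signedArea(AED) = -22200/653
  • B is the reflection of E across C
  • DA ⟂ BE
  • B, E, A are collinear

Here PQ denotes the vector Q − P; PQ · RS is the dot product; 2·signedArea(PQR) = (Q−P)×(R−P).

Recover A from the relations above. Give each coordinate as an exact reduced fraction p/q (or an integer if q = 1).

1. A_x = -662/653  [B, E, A are collinear ∩ DA ⟂ BE]
2. A_y = -4536/653  [B, E, A are collinear ∩ DA ⟂ BE]
   → A = (-662/653, -4536/653)

A = (-662/653, -4536/653)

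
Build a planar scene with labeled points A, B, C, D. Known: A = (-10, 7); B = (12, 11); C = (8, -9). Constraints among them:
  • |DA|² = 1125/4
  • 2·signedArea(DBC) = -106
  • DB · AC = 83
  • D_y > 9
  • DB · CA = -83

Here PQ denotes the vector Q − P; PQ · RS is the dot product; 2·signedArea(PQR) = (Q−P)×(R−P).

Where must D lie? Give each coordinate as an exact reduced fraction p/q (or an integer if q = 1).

1. D_x = 13/2  [DB · AC = 83 ∩ 2·signedArea(DBC) = -106]
2. D_y = 10  [DB · AC = 83 ∩ 2·signedArea(DBC) = -106]
   → D = (13/2, 10)

D = (13/2, 10)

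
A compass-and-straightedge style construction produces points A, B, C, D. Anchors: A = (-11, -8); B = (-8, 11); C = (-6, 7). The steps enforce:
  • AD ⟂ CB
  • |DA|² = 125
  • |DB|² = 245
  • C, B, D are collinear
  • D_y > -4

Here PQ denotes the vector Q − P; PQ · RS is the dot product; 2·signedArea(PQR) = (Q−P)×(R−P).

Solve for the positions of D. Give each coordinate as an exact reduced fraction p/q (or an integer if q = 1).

D = (-1, -3)

1. D_x = -1  [C, B, D are collinear ∩ AD ⟂ CB]
2. D_y = -3  [C, B, D are collinear ∩ AD ⟂ CB]
   → D = (-1, -3)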